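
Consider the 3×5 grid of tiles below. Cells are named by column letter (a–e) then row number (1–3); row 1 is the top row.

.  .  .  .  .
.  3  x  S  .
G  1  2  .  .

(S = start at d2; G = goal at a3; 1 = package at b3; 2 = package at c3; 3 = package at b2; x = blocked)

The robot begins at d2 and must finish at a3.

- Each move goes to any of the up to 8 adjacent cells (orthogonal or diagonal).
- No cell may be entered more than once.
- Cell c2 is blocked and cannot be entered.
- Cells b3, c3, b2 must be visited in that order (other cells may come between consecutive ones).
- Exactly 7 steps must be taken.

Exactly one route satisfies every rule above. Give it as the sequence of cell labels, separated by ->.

d2 -> c1 -> b1 -> a2 -> b3 -> c3 -> b2 -> a3

The waypoints must appear in the order b3, c3, b2, with no cell reused.
Route from d2: up-left to c1, left to b1, down-left to a2, down-right to b3, right to c3, up-left to b2, down-left to a3 — 7 moves in all.
Check: order respected (1 at step 4, 2 at step 5, 3 at step 6); 7 moves as required.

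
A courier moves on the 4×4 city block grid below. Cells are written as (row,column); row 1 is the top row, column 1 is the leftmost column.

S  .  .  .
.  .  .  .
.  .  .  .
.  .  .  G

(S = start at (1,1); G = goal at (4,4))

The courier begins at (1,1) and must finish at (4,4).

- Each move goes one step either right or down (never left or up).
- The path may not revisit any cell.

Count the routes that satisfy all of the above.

A right/down-only route from (1,1) to (4,4) makes exactly 3 down-moves and 3 right-moves in some order.
With no other constraints that would be C(6,3) = 20 routes.
That gives 20 routes.

20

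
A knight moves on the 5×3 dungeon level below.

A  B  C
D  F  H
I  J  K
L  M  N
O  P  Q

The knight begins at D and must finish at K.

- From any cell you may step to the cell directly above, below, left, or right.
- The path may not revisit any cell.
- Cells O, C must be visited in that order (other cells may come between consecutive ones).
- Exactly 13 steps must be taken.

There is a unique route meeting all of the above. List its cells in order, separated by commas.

D, I, L, O, P, Q, N, M, J, F, B, C, H, K

The waypoints must appear in the order O, C, with no cell reused.
Route from D: 3× down (reaching O), 2× right (reaching Q), up to N, left to M, 3× up (reaching B), right to C, 2× down (reaching K) — 13 moves in all.
Check: order respected (O at step 3, C at step 11); 13 moves as required.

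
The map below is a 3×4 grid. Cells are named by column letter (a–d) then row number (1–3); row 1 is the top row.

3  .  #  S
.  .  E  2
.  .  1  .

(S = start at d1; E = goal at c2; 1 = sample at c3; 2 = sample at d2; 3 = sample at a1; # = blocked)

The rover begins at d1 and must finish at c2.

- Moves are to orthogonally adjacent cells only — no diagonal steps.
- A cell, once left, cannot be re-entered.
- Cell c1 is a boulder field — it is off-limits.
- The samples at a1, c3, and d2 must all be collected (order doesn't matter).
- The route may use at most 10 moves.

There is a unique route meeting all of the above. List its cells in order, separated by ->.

d1 -> d2 -> d3 -> c3 -> b3 -> a3 -> a2 -> a1 -> b1 -> b2 -> c2

Any route must reach a1, c3, and d2 and still end at c2 within 10 moves, so the order of the required stops is forced.
Route from d1: down 2 to d3, left 3 to a3, up 2 to a1, right 1 to b1, down 1 to b2, right 1 to c2 — 10 moves in all.
Check: all required cells visited; 10 ≤ 10 moves.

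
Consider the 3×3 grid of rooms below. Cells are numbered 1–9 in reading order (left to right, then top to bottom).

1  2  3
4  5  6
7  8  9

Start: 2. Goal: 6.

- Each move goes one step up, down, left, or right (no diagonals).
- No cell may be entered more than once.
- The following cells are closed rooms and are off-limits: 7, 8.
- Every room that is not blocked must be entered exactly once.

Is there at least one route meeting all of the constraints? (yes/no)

Cell 9 has only one open neighbour but is neither the start nor the goal, so a Hamiltonian route would have to both enter and leave it through the same neighbour — impossible without revisiting.

no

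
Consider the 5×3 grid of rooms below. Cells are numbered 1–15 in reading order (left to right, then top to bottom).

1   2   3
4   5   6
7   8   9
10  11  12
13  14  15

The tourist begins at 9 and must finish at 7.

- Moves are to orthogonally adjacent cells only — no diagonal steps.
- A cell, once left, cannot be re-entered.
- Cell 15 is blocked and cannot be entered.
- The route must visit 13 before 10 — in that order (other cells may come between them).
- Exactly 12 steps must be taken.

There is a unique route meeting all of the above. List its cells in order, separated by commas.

The waypoints must appear in the order 13, 10, with no cell reused.
Route from 9: up 2 to 3, left 2 to 1, down 1 to 4, right 1 to 5, down 3 to 14, left 1 to 13, up 2 to 7 — 12 moves in all.
Check: order respected (13 at step 10, 10 at step 11); 12 moves as required.

9, 6, 3, 2, 1, 4, 5, 8, 11, 14, 13, 10, 7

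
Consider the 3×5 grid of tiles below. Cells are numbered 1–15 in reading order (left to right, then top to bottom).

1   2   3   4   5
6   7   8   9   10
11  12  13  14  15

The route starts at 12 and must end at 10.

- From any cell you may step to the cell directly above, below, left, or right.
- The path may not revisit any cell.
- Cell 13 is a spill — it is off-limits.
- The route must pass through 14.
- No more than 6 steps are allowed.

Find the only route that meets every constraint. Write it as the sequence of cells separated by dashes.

The budget equals the shortest possible length, so every move has to be on a shortest route through the required cells.
Route from 12: up 1 to 7, right 2 to 9, down 1 to 14, right 1 to 15, up 1 to 10 — 6 moves in all.
Check: all required cells visited; 6 ≤ 6 moves.

12 - 7 - 8 - 9 - 14 - 15 - 10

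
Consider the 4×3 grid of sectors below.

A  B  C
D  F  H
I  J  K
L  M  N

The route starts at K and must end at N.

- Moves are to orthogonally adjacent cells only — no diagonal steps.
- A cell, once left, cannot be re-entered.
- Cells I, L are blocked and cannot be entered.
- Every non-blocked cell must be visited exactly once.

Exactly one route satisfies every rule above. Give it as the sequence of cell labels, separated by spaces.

Need to visit all 10 open cells exactly once, starting at K and ending at N.
Cell C has only two open neighbours (H and B), so the path must pass straight through it: one of those is the cell it's entered from and the other is where it exits.
Route from K: 2× up (reaching C), 2× left (reaching A), down to D, right to F, 2× down (reaching M), right to N — 9 moves in all.
Check: all 10 open cells covered.

K H C B A D F J M N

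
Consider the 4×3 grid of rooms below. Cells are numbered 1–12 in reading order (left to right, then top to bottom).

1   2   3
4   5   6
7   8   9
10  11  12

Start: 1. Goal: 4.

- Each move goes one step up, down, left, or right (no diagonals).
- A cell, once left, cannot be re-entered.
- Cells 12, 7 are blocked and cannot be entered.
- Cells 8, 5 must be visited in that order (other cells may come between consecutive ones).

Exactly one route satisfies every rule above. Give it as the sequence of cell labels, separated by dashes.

1 - 2 - 3 - 6 - 9 - 8 - 5 - 4

The waypoints must appear in the order 8, 5, with no cell reused.
Route from 1: right 2 to 3, down 2 to 9, left 1 to 8, up 1 to 5, left 1 to 4 — 7 moves in all.
Check: order respected (8 at step 5, 5 at step 6).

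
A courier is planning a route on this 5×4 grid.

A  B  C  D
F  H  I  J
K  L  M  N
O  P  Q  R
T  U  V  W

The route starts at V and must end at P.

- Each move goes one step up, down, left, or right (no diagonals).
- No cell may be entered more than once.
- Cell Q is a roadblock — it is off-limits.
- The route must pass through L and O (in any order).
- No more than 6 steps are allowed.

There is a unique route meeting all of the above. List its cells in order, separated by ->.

V -> U -> T -> O -> K -> L -> P

The 6-move cap with required stops at L, O leaves no slack for detours.
Route from V: left 2 to T, up 2 to K, right 1 to L, down 1 to P — 6 moves in all.
Check: all required cells visited; 6 ≤ 6 moves.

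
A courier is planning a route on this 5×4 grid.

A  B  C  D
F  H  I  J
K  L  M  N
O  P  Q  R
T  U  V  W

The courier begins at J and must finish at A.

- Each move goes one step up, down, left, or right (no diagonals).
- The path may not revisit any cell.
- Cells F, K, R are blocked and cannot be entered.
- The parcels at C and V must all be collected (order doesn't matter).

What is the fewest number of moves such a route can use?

Any route passes through C and V in some order between J and A. Summing Manhattan distances along each leg and taking the cheapest ordering (J → V → C → A) gives a lower bound of 4 + 4 + 2 = 10 moves.
The shortest route satisfying every rule uses 12 moves: J → D → C → I → M → Q → V → U → P → L → H → B → A.
The no-revisit rule (legs can't share cells) pushes the minimum above the 10-move bound; an exhaustive check rules out every length from 10 to 11, leaving 12 as the minimum.

12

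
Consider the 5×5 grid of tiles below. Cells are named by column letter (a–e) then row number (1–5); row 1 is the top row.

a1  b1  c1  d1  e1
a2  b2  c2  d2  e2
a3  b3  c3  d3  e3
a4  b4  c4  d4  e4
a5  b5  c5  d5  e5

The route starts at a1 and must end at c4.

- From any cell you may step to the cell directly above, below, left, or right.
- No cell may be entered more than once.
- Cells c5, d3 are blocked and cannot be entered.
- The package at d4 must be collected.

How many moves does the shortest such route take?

Any route passes through d4 somewhere between a1 and c4. Summing Manhattan distances along the two legs (a1 → d4 → c4) gives a lower bound of 6 + 1 = 7 moves.
The shortest route satisfying every rule uses 9 moves: a1 → a2 → b2 → c2 → d2 → e2 → e3 → e4 → d4 → c4.
The bound of 7 isn't tight here; checking systematically, no route of length 7 through 8 satisfies every constraint, so 9 is the minimum.

9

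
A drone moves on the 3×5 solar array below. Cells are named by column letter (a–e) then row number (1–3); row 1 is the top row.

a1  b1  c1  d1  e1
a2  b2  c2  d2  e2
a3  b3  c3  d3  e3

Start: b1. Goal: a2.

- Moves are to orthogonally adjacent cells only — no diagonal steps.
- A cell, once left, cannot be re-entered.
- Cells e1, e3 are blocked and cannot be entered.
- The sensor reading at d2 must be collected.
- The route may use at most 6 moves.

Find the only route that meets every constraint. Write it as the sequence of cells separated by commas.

Any route must reach d2 and still end at a2 within 6 moves, so the order of the required stops is forced.
Route from b1: right 2 to d1, down 1 to d2, left 3 to a2 — 6 moves in all.
Check: all required cells visited; 6 ≤ 6 moves.

b1, c1, d1, d2, c2, b2, a2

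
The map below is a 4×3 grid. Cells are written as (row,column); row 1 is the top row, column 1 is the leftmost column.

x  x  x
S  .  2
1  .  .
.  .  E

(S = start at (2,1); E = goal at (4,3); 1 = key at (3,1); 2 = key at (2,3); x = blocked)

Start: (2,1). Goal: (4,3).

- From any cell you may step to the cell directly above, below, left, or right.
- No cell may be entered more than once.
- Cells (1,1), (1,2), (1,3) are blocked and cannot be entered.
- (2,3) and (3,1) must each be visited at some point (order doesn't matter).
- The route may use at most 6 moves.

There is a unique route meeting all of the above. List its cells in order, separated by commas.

Any route must reach (2,3) and (3,1) and still end at (4,3) within 6 moves, so the order of the required stops is forced.
Route from (2,1): down to (3,1), right to (3,2), up to (2,2), right to (2,3), 2× down (reaching (4,3)) — 6 moves in all.
Check: all required cells visited; 6 ≤ 6 moves.

(2,1), (3,1), (3,2), (2,2), (2,3), (3,3), (4,3)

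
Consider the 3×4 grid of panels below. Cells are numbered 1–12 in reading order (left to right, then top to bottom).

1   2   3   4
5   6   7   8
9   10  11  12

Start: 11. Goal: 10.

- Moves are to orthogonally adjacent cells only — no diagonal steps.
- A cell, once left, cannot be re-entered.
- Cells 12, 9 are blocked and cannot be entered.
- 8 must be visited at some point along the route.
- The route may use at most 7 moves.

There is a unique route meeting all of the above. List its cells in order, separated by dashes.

11 - 7 - 8 - 4 - 3 - 2 - 6 - 10

Any route must reach 8 and still end at 10 within 7 moves, so the order of the required stops is forced.
Route from 11: up 1 to 7, right 1 to 8, up 1 to 4, left 2 to 2, down 2 to 10 — 7 moves in all.
Check: all required cells visited; 7 ≤ 7 moves.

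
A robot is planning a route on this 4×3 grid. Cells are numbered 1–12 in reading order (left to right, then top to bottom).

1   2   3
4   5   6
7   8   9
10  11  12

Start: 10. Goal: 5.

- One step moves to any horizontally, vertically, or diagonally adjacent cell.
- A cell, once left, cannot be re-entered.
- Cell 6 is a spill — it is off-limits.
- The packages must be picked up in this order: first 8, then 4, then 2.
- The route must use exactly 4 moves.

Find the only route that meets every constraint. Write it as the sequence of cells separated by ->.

The waypoints must appear in the order 8, 4, 2, with no cell reused.
Route from 10: up-right 1 to 8, up-left 1 to 4, up-right 1 to 2, down 1 to 5 — 4 moves in all.
Check: order respected (8 at step 1, 4 at step 2, 2 at step 3); 4 moves as required.

10 -> 8 -> 4 -> 2 -> 5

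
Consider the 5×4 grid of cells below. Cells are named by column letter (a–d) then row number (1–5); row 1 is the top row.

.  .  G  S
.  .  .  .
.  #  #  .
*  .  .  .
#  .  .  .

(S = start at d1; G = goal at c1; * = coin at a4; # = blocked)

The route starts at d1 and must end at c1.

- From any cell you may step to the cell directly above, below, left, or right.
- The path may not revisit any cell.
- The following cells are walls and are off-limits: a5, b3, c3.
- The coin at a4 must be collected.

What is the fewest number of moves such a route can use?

11

Any route passes through a4 somewhere between d1 and c1. Summing Manhattan distances along the two legs (d1 → a4 → c1) gives a lower bound of 6 + 5 = 11 moves.
A route of 11 moves achieves this: d1 → d2 → d3 → d4 → c4 → b4 → a4 → a3 → a2 → a1 → b1 → c1.
Since 11 matches the lower bound, it is optimal.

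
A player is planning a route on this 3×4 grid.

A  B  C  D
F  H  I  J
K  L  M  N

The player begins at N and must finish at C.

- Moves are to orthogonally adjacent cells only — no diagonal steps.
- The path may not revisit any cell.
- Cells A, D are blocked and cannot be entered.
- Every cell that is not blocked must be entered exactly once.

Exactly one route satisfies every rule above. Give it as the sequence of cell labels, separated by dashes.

N - J - I - M - L - K - F - H - B - C

Need to visit all 10 open cells exactly once, starting at N and ending at C.
Cell B has only two open neighbours (H and C), so the path must pass straight through it: one of those is the cell it's entered from and the other is where it exits.
Route from N: up 1 to J, left 1 to I, down 1 to M, left 2 to K, up 1 to F, right 1 to H, up 1 to B, right 1 to C — 9 moves in all.
Check: all 10 open cells covered.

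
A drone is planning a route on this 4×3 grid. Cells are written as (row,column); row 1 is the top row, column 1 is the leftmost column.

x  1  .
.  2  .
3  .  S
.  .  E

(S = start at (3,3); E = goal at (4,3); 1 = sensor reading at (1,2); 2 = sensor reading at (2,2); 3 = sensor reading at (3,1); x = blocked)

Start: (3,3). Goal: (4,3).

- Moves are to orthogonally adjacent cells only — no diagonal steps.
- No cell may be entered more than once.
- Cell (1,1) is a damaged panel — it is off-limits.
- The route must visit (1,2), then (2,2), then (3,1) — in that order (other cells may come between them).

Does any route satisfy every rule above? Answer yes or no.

One route that works: (3,3) → (2,3) → (1,3) → (1,2) → (2,2) → (3,2) → (3,1) → (4,1) → (4,2) → (4,3).

yes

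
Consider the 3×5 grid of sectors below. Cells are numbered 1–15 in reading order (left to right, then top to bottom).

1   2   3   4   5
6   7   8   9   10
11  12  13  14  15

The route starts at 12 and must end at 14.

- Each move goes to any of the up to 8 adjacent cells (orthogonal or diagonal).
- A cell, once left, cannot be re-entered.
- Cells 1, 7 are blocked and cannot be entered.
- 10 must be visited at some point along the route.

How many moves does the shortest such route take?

4

Any route passes through 10 somewhere between 12 and 14. Summing Chebyshev distances along the two legs (12 → 10 → 14) gives a lower bound of 3 + 1 = 4 moves.
A route of 4 moves achieves this: 12 → 8 → 4 → 10 → 14.
Since 4 matches the lower bound, it is optimal.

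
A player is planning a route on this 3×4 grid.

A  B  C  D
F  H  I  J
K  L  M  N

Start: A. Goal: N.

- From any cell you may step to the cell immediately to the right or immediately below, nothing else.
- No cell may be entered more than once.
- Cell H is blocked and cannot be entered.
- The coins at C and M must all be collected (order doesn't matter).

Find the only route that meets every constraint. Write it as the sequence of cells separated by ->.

A -> B -> C -> I -> M -> N

Moves only go right or down, so the column and row indices never decrease.
Route from A: 2× right (reaching C), 2× down (reaching M), right to N — 5 moves in all.
Check: all required cells visited.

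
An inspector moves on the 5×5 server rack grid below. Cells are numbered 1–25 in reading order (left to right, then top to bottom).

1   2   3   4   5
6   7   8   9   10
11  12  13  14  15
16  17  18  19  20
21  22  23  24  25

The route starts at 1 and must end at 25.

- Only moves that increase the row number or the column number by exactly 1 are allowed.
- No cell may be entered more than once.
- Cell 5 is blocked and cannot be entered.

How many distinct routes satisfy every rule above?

69

A right/down-only route from 1 to 25 makes exactly 4 down-moves and 4 right-moves in some order.
With no other constraints that would be C(8,4) = 70 routes.
Subtract routes through each blocked cell (inclusion–exclusion for overlaps): − through 5: 1 → 69.
That gives 69 routes.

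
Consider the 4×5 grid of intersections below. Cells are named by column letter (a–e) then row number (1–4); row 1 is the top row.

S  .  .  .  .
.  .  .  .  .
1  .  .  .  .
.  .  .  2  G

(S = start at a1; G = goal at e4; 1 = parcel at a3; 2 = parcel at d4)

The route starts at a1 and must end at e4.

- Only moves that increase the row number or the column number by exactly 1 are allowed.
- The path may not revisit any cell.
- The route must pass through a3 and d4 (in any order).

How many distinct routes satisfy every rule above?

A right/down-only route from a1 to e4 makes exactly 3 down-moves and 4 right-moves in some order.
With no other constraints that would be C(7,3) = 35 routes.
A monotone route can only reach the required cells in the order a3, d4, so split there and multiply the segment counts: a1→a3: 1; a3→d4: 4; d4→e4: 1; product = 4.
That gives 4 routes.

4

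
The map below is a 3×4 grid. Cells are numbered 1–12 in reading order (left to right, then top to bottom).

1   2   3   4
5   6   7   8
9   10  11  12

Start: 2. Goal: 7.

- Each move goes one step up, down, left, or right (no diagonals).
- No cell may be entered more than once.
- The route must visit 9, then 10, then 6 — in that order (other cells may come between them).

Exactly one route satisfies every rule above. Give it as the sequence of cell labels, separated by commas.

The waypoints must appear in the order 9, 10, 6, with no cell reused.
Route from 2: left 1 to 1, down 2 to 9, right 1 to 10, up 1 to 6, right 1 to 7 — 6 moves in all.
Check: order respected (9 at step 3, 10 at step 4, 6 at step 5).

2, 1, 5, 9, 10, 6, 7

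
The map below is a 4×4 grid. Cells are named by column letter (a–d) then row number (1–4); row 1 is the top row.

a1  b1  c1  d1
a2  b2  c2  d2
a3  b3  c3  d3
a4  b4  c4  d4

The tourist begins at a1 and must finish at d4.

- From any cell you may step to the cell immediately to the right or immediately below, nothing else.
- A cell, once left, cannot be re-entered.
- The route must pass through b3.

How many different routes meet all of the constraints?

9

A right/down-only route from a1 to d4 makes exactly 3 down-moves and 3 right-moves in some order.
With no other constraints that would be C(6,3) = 20 routes.
Split at b3 and multiply the segment counts: a1→b3: 3; b3→d4: 3; product = 9.
That gives 9 routes.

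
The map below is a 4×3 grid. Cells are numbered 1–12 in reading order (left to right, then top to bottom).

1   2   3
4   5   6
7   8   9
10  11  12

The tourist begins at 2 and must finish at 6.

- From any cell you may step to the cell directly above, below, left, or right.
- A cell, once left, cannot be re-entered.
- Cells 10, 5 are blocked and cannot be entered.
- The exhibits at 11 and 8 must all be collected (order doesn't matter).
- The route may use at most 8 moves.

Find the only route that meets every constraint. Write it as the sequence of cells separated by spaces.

The 8-move cap with required stops at 11, 8 leaves no slack for detours.
Route from 2: left 1 to 1, down 2 to 7, right 1 to 8, down 1 to 11, right 1 to 12, up 2 to 6 — 8 moves in all.
Check: all required cells visited; 8 ≤ 8 moves.

2 1 4 7 8 11 12 9 6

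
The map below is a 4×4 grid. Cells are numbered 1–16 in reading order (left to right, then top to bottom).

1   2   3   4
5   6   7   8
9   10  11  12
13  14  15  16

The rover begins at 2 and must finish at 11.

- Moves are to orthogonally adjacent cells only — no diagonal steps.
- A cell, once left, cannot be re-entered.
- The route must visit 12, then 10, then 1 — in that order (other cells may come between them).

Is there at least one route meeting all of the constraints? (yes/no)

no

Ignoring the required order, 23 revisit-free routes from 2 to 11 pass through all of 12, 10, and 1; the waypoint orders that occur are 1 → 10 → 12 (17); 1 → 12 → 10 (6) — never 12 → 10 → 1.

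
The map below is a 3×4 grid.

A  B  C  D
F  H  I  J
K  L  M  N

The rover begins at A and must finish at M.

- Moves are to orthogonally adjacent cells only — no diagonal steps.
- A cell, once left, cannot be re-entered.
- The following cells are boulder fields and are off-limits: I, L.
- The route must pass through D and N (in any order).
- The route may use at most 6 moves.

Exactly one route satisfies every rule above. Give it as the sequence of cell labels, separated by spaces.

A B C D J N M

The budget equals the shortest possible length, so every move has to be on a shortest route through the required cells.
Route from A: 3× right (reaching D), 2× down (reaching N), left to M — 6 moves in all.
Check: all required cells visited; 6 ≤ 6 moves.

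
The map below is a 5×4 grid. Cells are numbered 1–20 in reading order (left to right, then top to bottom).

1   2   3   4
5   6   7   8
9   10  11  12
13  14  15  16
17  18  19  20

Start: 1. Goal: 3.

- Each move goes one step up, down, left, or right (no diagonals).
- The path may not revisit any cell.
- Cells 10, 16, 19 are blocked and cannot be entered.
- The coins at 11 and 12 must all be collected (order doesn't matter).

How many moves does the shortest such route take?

Any route passes through 11 and 12 in some order between 1 and 3. Summing Manhattan distances along each leg and taking the cheapest ordering (1 → 12 → 11 → 3) gives a lower bound of 5 + 1 + 2 = 8 moves.
A route of 8 moves achieves this: 1 → 5 → 6 → 7 → 11 → 12 → 8 → 4 → 3.
Since 8 matches the lower bound, it is optimal.

8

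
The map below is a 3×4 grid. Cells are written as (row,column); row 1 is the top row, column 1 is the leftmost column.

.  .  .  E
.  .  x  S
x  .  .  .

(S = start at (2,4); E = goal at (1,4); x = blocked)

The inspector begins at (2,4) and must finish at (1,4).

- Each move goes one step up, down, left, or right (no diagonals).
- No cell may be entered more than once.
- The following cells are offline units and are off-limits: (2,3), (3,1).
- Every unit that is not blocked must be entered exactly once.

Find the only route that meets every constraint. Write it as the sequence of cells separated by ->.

Need to visit all 10 open cells exactly once, starting at (2,4) and ending at (1,4).
Route from (2,4): down 1 to (3,4), left 2 to (3,2), up 1 to (2,2), left 1 to (2,1), up 1 to (1,1), right 3 to (1,4) — 9 moves in all.
Check: all 10 open cells covered.

(2,4) -> (3,4) -> (3,3) -> (3,2) -> (2,2) -> (2,1) -> (1,1) -> (1,2) -> (1,3) -> (1,4)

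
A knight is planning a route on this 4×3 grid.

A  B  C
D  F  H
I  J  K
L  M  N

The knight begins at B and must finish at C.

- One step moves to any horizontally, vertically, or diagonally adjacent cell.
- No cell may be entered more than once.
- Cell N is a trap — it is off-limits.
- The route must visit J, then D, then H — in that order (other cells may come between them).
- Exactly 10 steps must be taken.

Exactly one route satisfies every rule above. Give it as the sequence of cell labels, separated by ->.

B -> A -> F -> J -> D -> I -> L -> M -> K -> H -> C

The waypoints must appear in the order J, D, H, with no cell reused.
Route from B: left to A, down-right to F, down to J, up-left to D, 2× down (reaching L), right to M, up-right to K, 2× up (reaching C) — 10 moves in all.
Check: order respected (J at step 3, D at step 4, H at step 9); 10 moves as required.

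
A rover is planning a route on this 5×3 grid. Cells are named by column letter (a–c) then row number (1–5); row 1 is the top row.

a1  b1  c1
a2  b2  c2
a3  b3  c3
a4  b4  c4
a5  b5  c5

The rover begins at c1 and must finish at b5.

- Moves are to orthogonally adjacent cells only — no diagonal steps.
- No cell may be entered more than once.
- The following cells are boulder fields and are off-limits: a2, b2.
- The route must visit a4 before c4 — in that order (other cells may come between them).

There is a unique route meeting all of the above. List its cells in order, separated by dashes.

c1 - c2 - c3 - b3 - a3 - a4 - b4 - c4 - c5 - b5

The waypoints must appear in the order a4, c4, with no cell reused.
Route from c1: 2× down (reaching c3), 2× left (reaching a3), down to a4, 2× right (reaching c4), down to c5, left to b5 — 9 moves in all.
Check: order respected (a4 at step 5, c4 at step 7).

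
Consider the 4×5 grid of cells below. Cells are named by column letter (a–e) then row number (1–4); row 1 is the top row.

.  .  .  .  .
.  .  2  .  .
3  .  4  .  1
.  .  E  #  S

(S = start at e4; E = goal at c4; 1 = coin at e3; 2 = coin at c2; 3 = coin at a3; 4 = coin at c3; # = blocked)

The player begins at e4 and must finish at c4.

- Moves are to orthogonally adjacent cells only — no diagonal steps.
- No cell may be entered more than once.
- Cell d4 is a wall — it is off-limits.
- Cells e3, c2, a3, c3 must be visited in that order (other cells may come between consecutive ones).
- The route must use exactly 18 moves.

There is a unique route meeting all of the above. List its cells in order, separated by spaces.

e4 e3 d3 d2 e2 e1 d1 c1 c2 b2 b1 a1 a2 a3 a4 b4 b3 c3 c4

The waypoints must appear in the order e3, c2, a3, c3, with no cell reused.
Route from e4: up to e3, left to d3, up to d2, right to e2, up to e1, 2× left (reaching c1), down to c2, left to b2, up to b1, left to a1, 3× down (reaching a4), right to b4, up to b3, right to c3, down to c4 — 18 moves in all.
Check: order respected (1 at step 1, 2 at step 8, 3 at step 13, 4 at step 17); 18 moves as required.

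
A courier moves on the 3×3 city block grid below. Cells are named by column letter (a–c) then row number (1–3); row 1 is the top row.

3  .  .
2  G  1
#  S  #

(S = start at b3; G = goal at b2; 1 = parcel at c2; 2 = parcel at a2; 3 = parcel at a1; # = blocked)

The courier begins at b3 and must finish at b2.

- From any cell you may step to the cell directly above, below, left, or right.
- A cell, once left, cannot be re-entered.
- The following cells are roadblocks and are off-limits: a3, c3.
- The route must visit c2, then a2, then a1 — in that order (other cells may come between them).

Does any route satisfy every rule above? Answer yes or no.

Every way from b3 to c2 runs through b2 — but b2 is where the route must end, so it would be entered once on the way to c2 and again at the finish.

no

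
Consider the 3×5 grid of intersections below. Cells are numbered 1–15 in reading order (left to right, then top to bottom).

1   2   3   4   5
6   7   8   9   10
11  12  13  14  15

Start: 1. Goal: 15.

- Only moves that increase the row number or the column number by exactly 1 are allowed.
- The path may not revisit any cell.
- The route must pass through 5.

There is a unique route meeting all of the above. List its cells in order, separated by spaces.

Moves only go right or down, so the column and row indices never decrease.
Route from 1: 4× right (reaching 5), 2× down (reaching 15) — 6 moves in all.
Check: all required cells visited.

1 2 3 4 5 10 15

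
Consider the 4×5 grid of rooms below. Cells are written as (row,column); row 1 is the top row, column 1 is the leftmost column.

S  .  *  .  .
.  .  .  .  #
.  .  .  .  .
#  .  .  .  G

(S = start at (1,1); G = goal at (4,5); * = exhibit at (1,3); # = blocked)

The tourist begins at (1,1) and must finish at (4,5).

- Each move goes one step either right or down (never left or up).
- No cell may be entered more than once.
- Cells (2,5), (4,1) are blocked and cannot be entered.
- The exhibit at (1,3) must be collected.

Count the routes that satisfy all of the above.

A right/down-only route from (1,1) to (4,5) makes exactly 3 down-moves and 4 right-moves in some order.
With no other constraints that would be C(7,3) = 35 routes.
Split at (1,3) and multiply the segment counts (each segment already excludes blocked cells): (1,1)→(1,3): 1; (1,3)→(4,5): 7; product = 7.
That gives 7 routes.

7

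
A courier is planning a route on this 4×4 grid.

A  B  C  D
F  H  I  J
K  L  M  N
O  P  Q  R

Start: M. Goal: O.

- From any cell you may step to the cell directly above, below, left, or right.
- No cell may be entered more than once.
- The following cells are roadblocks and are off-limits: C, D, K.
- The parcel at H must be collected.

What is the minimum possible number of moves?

5

Any route passes through H somewhere between M and O. Summing Manhattan distances along the two legs (M → H → O) gives a lower bound of 2 + 3 = 5 moves.
A route of 5 moves achieves this: M → I → H → L → P → O.
Since 5 matches the lower bound, it is optimal.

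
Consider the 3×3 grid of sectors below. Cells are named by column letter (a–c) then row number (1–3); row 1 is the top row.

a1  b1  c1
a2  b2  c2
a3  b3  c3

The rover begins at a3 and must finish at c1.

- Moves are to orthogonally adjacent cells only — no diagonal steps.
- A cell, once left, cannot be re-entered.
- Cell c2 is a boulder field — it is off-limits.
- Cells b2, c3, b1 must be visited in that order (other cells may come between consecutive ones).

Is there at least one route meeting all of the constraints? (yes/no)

c3 must be visited but has only one open neighbour (b3), and it is neither the start nor the goal — the route would have to enter and leave through b3, re-entering it.

no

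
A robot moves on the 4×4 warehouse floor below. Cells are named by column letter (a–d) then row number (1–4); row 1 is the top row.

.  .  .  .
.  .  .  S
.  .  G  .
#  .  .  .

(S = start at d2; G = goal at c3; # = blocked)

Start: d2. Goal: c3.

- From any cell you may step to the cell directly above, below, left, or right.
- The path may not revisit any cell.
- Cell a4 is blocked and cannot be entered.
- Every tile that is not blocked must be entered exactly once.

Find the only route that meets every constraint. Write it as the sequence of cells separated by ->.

Need to visit all 15 open cells exactly once, starting at d2 and ending at c3.
Cell a1 has only two open neighbours (a2 and b1), so the path must pass straight through it: one of those is the cell it's entered from and the other is where it exits.
Route from d2: up 1 to d1, left 1 to c1, down 1 to c2, left 1 to b2, up 1 to b1, left 1 to a1, down 2 to a3, right 1 to b3, down 1 to b4, right 2 to d4, up 1 to d3, left 1 to c3 — 14 moves in all.
Check: all 15 open cells covered.

d2 -> d1 -> c1 -> c2 -> b2 -> b1 -> a1 -> a2 -> a3 -> b3 -> b4 -> c4 -> d4 -> d3 -> c3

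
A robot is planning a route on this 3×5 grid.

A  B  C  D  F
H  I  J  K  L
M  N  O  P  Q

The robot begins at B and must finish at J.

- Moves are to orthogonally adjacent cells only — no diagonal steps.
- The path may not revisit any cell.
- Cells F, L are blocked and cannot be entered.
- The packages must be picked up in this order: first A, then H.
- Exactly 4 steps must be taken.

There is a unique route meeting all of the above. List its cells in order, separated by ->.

B -> A -> H -> I -> J

The waypoints must appear in the order A, H, with no cell reused.
Route from B: left to A, down to H, 2× right (reaching J) — 4 moves in all.
Check: order respected (A at step 1, H at step 2); 4 moves as required.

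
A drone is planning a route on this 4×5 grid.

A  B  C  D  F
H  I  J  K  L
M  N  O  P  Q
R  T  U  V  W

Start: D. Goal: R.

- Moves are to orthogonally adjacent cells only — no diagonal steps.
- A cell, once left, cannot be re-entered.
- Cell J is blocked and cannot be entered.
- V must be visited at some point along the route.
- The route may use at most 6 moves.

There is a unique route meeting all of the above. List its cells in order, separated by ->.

D -> K -> P -> V -> U -> T -> R

Any route must reach V and still end at R within 6 moves, so the order of the required stops is forced.
Route from D: down 3 to V, left 3 to R — 6 moves in all.
Check: all required cells visited; 6 ≤ 6 moves.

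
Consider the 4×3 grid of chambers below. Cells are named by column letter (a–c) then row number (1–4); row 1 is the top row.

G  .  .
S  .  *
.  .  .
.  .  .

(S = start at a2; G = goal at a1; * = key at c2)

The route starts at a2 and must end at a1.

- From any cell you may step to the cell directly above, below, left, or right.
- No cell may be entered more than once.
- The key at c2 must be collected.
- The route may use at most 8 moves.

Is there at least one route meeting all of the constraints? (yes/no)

yes

One route that works: a2 → b2 → c2 → c1 → b1 → a1.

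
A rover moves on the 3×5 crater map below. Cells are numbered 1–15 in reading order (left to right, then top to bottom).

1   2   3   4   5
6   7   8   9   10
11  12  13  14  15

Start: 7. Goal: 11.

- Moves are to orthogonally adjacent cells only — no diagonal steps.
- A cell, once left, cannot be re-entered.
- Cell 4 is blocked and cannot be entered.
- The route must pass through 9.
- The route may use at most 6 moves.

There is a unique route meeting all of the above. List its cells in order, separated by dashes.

7 - 8 - 9 - 14 - 13 - 12 - 11

Any route must reach 9 and still end at 11 within 6 moves, so the order of the required stops is forced.
Route from 7: right 2 to 9, down 1 to 14, left 3 to 11 — 6 moves in all.
Check: all required cells visited; 6 ≤ 6 moves.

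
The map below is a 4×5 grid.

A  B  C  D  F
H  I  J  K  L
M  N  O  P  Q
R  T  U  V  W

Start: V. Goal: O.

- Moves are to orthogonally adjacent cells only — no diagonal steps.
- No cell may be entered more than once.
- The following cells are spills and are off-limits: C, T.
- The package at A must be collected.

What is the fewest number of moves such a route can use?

10

Any route passes through A somewhere between V and O. Summing Manhattan distances along the two legs (V → A → O) gives a lower bound of 6 + 4 = 10 moves.
A route of 10 moves achieves this: V → P → K → J → I → B → A → H → M → N → O.
Since 10 matches the lower bound, it is optimal.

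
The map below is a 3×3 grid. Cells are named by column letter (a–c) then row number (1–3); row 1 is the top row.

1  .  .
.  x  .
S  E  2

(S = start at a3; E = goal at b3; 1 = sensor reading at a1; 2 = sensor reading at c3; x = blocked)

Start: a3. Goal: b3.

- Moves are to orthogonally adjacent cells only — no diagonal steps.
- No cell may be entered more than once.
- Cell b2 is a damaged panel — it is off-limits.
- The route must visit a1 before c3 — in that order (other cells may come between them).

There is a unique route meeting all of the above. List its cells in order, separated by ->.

The waypoints must appear in the order a1, c3, with no cell reused.
Route from a3: 2× up (reaching a1), 2× right (reaching c1), 2× down (reaching c3), left to b3 — 7 moves in all.
Check: order respected (1 at step 2, 2 at step 6).

a3 -> a2 -> a1 -> b1 -> c1 -> c2 -> c3 -> b3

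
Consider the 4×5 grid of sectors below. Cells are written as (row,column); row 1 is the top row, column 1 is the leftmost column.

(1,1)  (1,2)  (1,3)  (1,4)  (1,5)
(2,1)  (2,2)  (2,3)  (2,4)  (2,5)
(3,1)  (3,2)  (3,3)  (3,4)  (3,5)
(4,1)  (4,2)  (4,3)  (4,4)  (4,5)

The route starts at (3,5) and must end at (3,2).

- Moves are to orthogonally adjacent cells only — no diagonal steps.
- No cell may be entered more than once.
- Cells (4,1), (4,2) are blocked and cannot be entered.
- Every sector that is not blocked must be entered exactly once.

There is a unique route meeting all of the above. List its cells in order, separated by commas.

(3,5), (4,5), (4,4), (4,3), (3,3), (3,4), (2,4), (2,5), (1,5), (1,4), (1,3), (2,3), (2,2), (1,2), (1,1), (2,1), (3,1), (3,2)

Need to visit all 18 open cells exactly once, starting at (3,5) and ending at (3,2).
Cell (3,1) has only two open neighbours ((2,1) and (3,2)), so the path must pass straight through it: one of those is the cell it's entered from and the other is where it exits.
Route from (3,5): down 1 to (4,5), left 2 to (4,3), up 1 to (3,3), right 1 to (3,4), up 1 to (2,4), right 1 to (2,5), up 1 to (1,5), left 2 to (1,3), down 1 to (2,3), left 1 to (2,2), up 1 to (1,2), left 1 to (1,1), down 2 to (3,1), right 1 to (3,2) — 17 moves in all.
Check: all 18 open cells covered.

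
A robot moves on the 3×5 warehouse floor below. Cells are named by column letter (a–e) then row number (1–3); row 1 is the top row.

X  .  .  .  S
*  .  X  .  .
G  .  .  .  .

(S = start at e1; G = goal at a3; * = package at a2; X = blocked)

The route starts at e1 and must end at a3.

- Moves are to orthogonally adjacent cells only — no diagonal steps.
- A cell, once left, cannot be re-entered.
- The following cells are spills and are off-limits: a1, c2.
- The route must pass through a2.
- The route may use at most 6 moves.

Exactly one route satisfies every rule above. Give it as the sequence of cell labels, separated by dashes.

Any route must reach a2 and still end at a3 within 6 moves, so the order of the required stops is forced.
Route from e1: 3× left (reaching b1), down to b2, left to a2, down to a3 — 6 moves in all.
Check: all required cells visited; 6 ≤ 6 moves.

e1 - d1 - c1 - b1 - b2 - a2 - a3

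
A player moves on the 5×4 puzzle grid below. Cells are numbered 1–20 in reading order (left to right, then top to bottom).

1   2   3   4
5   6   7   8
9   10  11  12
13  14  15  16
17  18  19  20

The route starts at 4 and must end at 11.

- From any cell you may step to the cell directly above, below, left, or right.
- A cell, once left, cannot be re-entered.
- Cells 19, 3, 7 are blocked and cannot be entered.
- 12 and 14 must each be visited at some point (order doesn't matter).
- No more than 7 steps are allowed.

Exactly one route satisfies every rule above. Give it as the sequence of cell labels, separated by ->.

4 -> 8 -> 12 -> 16 -> 15 -> 14 -> 10 -> 11

The budget equals the shortest possible length, so every move has to be on a shortest route through the required cells.
Route from 4: down 3 to 16, left 2 to 14, up 1 to 10, right 1 to 11 — 7 moves in all.
Check: all required cells visited; 7 ≤ 7 moves.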